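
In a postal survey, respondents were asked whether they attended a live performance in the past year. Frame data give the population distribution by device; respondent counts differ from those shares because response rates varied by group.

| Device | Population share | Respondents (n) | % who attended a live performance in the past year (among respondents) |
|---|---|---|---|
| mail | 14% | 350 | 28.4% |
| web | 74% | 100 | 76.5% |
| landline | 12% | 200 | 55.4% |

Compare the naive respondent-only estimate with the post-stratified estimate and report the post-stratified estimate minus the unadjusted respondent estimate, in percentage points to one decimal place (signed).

Without adjustment, the pooled respondent share is:
  (350/650)×28.4 + (100/650)×76.5 + (200/650)×55.4 = 44.1077%
Post-stratified estimate weights by population shares:
  0.14×28.4 + 0.74×76.5 + 0.12×55.4 = 67.234%
Difference = 67.234 − 44.1077 = 23.1263 pp.

+23.1 percentage points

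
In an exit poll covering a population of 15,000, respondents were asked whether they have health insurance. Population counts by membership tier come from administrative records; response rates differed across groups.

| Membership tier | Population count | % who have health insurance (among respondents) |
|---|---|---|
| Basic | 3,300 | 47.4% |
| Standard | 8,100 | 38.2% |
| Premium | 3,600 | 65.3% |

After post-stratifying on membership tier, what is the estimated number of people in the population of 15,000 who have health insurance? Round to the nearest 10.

Each cell contributes its population count × the respondent rate:
  Basic: 3,300 × 47.4% = 1564.2
  Standard: 8,100 × 38.2% = 3094.2
  Premium: 3,600 × 65.3% = 2350.8
Estimated total = 7009.2 → 7,010.

7,010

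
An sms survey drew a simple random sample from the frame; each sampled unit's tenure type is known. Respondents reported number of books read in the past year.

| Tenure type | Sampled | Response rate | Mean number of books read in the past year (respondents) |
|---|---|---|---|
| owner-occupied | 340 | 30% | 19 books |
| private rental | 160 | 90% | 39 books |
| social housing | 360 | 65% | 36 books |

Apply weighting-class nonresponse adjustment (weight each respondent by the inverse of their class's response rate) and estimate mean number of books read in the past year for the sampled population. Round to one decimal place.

Each respondent's weight = sampled/responded in their class; summing within a class gives n_sampled, so:
  owner-occupied: 340 × 19 = 6460
  private rental: 160 × 39 = 6240
  social housing: 360 × 36 = 12,960
Adjusted estimate = 25,660 / 860 = 29.8372 → 29.8.

29.8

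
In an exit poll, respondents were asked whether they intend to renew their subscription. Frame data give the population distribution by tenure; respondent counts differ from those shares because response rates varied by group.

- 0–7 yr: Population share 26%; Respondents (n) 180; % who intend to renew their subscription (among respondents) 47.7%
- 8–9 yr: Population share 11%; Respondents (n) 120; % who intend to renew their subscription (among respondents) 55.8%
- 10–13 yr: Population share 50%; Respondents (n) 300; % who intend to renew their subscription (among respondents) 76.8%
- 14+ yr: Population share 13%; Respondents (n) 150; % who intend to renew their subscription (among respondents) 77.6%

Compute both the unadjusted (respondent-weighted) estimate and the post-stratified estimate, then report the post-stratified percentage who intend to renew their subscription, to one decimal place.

67.0%

Unadjusted (pooled respondent) estimate weights by respondent counts:
  (180/750)×47.7 + (120/750)×55.8 + (300/750)×76.8 + (150/750)×77.6 = 66.616%
Reweighting by population tenure shares:
  0.26×47.7 + 0.11×55.8 + 0.5×76.8 + 0.13×77.6 = 67.028%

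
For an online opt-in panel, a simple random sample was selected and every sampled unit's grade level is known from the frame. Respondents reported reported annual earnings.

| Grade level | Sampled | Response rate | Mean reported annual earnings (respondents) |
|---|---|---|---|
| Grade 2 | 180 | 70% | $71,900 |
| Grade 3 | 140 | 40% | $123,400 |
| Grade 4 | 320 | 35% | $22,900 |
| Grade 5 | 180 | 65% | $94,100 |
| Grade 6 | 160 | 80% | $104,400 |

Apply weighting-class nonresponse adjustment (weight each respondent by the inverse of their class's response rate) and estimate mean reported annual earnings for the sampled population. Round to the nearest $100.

$72,600

Each respondent's weight = sampled/responded in their class; summing within a class gives n_sampled, so:
  Grade 2: 180 × 71,900 = 12,942,000
  Grade 3: 140 × 123,400 = 17,276,000
  Grade 4: 320 × 22,900 = 7,328,000
  Grade 5: 180 × 94,100 = 16,938,000
  Grade 6: 160 × 104,400 = 16,704,000
Adjusted estimate = 71,188,000 / 980 = 72640.8 → $72,600.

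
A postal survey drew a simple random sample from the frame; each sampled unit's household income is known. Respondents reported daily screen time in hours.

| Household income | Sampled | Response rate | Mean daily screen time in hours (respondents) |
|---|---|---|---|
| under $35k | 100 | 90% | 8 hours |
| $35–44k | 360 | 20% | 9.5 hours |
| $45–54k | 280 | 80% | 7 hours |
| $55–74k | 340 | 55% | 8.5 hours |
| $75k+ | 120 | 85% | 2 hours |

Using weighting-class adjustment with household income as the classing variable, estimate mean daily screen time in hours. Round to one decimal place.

7.8

Weighting each respondent by the inverse class response rate inflates each class back to its sampled size, so the class weight is n_sampled:
  under $35k: 100 × 8 = 800
  $35–44k: 360 × 9.5 = 3420
  $45–54k: 280 × 7 = 1960
  $55–74k: 340 × 8.5 = 2890
  $75k+: 120 × 2 = 240
Adjusted estimate = 9310 / 1,200 = 7.75833 → 7.8.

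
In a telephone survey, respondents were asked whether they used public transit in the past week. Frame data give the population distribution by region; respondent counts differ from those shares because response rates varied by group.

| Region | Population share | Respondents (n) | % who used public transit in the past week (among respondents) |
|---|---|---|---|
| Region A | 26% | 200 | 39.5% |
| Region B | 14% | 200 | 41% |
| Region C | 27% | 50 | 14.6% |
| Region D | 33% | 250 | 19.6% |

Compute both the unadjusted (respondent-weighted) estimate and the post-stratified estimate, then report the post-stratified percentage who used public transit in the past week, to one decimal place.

26.4%

Naive respondent-only estimate (weights = respondent counts):
  (200/700)×39.5 + (200/700)×41 + (50/700)×14.6 + (250/700)×19.6 = 31.0429%
Post-stratifying to population shares instead:
  0.26×39.5 + 0.14×41 + 0.27×14.6 + 0.33×19.6 = 26.42%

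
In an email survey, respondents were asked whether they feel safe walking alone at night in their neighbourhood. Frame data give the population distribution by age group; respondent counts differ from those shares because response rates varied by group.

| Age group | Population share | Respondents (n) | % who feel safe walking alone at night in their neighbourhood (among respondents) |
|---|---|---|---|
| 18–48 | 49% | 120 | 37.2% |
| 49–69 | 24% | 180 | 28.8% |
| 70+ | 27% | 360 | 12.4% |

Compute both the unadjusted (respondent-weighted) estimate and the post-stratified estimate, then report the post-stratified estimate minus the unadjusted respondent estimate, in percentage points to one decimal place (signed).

+7.1 percentage points

Unadjusted (pooled respondent) estimate weights by respondent counts:
  (120/660)×37.2 + (180/660)×28.8 + (360/660)×12.4 = 21.3818%
Post-stratified estimate weights by population shares:
  0.49×37.2 + 0.24×28.8 + 0.27×12.4 = 28.488%
Difference = 28.488 − 21.3818 = 7.1062 pp.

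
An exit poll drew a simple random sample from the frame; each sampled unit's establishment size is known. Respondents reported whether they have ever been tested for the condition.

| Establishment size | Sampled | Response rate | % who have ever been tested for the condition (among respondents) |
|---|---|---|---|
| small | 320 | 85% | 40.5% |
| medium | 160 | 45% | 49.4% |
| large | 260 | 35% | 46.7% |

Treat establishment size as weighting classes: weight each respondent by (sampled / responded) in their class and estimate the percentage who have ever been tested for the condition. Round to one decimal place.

44.6%

Each respondent's weight = sampled/responded in their class; summing within a class gives n_sampled, so:
  small: 320 × 40.5 = 12,960
  medium: 160 × 49.4 = 7904
  large: 260 × 46.7 = 12,142
Adjusted estimate = 33,006 / 740 = 44.6027 → 44.6%.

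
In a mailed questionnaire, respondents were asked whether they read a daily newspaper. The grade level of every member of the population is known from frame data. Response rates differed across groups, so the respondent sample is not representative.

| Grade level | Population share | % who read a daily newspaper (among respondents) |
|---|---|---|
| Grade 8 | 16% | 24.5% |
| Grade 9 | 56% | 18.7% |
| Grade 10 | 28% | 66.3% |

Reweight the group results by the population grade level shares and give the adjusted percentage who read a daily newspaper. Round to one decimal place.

Weight each group's respondent value by its population share:
  Grade 8: 0.16 × 24.5 = 3.92
  Grade 9: 0.56 × 18.7 = 10.472
  Grade 10: 0.28 × 66.3 = 18.564
Post-stratified estimate = 32.956 → 33.0%.

33.0%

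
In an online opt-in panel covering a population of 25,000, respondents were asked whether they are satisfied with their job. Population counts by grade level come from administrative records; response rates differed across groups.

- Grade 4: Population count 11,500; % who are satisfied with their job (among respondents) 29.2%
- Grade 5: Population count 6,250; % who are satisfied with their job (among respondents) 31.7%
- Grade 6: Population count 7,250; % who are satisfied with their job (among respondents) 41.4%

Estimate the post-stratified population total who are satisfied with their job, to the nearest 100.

Each cell contributes its population count × the respondent rate:
  Grade 4: 11,500 × 29.2% = 3358
  Grade 5: 6,250 × 31.7% = 1981.25
  Grade 6: 7,250 × 41.4% = 3001.5
Estimated total = 8340.75 → 8,300.

8,300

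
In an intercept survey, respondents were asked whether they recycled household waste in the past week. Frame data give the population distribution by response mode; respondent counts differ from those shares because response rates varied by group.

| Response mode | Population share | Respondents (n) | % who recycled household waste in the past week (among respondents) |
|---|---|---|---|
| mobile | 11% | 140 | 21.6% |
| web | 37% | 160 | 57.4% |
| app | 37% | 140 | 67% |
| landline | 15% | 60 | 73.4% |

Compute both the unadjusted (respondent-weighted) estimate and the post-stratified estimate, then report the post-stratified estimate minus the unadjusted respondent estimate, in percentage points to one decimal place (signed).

Unadjusted (pooled respondent) estimate weights by respondent counts:
  (140/500)×21.6 + (160/500)×57.4 + (140/500)×67 + (60/500)×73.4 = 51.984%
Reweighting by population response mode shares:
  0.11×21.6 + 0.37×57.4 + 0.37×67 + 0.15×73.4 = 59.414%
Difference = 59.414 − 51.984 = 7.43 pp.

+7.4 percentage points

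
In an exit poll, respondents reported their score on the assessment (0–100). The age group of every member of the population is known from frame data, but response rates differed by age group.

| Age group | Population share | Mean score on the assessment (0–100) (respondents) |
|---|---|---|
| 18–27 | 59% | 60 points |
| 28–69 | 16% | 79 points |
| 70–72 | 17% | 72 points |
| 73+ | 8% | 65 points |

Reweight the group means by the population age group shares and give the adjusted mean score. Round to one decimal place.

65.5

Weight each group's respondent value by its population share:
  18–27: 0.59 × 60 = 35.4
  28–69: 0.16 × 79 = 12.64
  70–72: 0.17 × 72 = 12.24
  73+: 0.08 × 65 = 5.2
Post-stratified estimate = 65.48 → 65.5.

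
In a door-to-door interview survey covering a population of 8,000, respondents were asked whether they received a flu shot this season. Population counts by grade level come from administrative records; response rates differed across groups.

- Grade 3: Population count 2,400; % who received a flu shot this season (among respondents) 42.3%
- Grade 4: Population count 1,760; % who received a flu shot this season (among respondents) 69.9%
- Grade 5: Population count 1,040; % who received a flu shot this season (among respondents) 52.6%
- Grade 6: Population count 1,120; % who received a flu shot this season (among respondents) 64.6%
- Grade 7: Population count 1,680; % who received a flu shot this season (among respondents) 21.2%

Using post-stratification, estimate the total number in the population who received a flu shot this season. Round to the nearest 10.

3,870

Apply each group's respondent rate to its population count:
  Grade 3: 2,400 × 42.3% = 1015.2
  Grade 4: 1,760 × 69.9% = 1230.24
  Grade 5: 1,040 × 52.6% = 547.04
  Grade 6: 1,120 × 64.6% = 723.52
  Grade 7: 1,680 × 21.2% = 356.16
Estimated total = 3872.16 → 3,870.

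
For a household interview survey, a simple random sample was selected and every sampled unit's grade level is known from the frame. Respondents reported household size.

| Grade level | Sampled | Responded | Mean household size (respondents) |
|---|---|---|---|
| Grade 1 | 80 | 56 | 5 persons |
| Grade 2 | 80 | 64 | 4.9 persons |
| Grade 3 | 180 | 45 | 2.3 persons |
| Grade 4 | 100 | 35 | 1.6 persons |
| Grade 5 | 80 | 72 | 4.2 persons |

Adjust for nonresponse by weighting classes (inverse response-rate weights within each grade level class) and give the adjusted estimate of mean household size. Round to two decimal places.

Class response rates: Grade 1 56/80 = 70%, Grade 2 64/80 = 80%, Grade 3 45/180 = 25%, Grade 4 35/100 = 35%, Grade 5 72/80 = 90%.
Inverse-response-rate weighting restores each class to its sampled count, so class totals weight by n_sampled:
  Grade 1: 80 × 5 = 400
  Grade 2: 80 × 4.9 = 392
  Grade 3: 180 × 2.3 = 414
  Grade 4: 100 × 1.6 = 160
  Grade 5: 80 × 4.2 = 336
Adjusted estimate = 1702 / 520 = 3.27308 → 3.27.

3.27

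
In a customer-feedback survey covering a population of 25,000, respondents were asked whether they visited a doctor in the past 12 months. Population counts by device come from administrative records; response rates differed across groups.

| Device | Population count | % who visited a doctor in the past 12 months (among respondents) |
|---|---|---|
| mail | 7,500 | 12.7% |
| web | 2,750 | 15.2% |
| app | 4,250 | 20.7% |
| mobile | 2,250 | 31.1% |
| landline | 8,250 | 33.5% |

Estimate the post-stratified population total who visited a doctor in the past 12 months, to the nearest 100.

5,700

Apply each group's respondent rate to its population count:
  mail: 7,500 × 12.7% = 952.5
  web: 2,750 × 15.2% = 418
  app: 4,250 × 20.7% = 879.75
  mobile: 2,250 × 31.1% = 699.75
  landline: 8,250 × 33.5% = 2763.75
Estimated total = 5713.75 → 5,700.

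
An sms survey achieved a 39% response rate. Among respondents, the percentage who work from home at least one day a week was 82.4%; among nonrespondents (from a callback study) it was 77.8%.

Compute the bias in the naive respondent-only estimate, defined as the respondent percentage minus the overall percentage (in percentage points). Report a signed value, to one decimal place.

+2.8 percentage points

Nonresponse fraction = 1 − 0.39 = 0.61.
Bias = (nonresponse fraction) × (respondent percentage − nonrespondent percentage)
     = 0.61 × (82.4 − 77.8) = 0.61 × 4.6 = 2.806.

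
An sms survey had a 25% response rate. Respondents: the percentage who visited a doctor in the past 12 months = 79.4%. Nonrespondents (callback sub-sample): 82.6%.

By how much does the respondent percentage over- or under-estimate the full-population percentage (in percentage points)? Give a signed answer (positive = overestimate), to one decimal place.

-2.4 percentage points

Nonresponse fraction = 1 − 0.25 = 0.75.
Bias = (nonresponse fraction) × (respondent percentage − nonrespondent percentage)
     = 0.75 × (79.4 − 82.6) = 0.75 × -3.2 = -2.4.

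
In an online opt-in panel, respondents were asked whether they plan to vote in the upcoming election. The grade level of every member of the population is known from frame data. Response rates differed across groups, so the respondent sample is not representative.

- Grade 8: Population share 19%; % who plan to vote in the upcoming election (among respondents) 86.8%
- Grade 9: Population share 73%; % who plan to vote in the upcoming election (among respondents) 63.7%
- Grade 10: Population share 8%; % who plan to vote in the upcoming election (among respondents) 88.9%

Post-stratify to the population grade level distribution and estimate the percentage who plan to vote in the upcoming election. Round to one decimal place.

70.1%

Weight each group's respondent value by its population share:
  Grade 8: 0.19 × 86.8 = 16.492
  Grade 9: 0.73 × 63.7 = 46.501
  Grade 10: 0.08 × 88.9 = 7.112
Post-stratified estimate = 70.105 → 70.1%.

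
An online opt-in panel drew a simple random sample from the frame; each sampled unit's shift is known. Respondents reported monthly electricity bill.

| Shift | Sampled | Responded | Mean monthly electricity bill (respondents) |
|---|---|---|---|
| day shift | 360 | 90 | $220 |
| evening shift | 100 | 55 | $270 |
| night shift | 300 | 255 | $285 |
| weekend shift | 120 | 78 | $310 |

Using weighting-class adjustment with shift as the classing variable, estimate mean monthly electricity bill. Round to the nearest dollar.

$260

Class response rates: day shift 90/360 = 25%, evening shift 55/100 = 55%, night shift 255/300 = 85%, weekend shift 78/120 = 65%.
With weight = n_sampled/n_responded per class, the weighted class total is n_sampled:
  day shift: 360 × 220 = 79,200
  evening shift: 100 × 270 = 27,000
  night shift: 300 × 285 = 85,500
  weekend shift: 120 × 310 = 37,200
Adjusted estimate = 228,900 / 880 = 260.114 → $260.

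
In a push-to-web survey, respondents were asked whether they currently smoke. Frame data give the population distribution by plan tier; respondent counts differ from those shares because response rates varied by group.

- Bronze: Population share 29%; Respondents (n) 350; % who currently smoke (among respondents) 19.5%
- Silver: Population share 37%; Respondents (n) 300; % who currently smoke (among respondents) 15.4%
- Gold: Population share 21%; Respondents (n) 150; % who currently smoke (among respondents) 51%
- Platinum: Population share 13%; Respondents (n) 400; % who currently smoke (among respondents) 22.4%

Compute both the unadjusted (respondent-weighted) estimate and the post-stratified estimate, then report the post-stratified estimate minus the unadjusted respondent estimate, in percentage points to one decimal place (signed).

Without adjustment, the pooled respondent share is:
  (350/1200)×19.5 + (300/1200)×15.4 + (150/1200)×51 + (400/1200)×22.4 = 23.3792%
Post-stratifying to population shares instead:
  0.29×19.5 + 0.37×15.4 + 0.21×51 + 0.13×22.4 = 24.975%
Difference = 24.975 − 23.3792 = 1.5958 pp.

+1.6 percentage points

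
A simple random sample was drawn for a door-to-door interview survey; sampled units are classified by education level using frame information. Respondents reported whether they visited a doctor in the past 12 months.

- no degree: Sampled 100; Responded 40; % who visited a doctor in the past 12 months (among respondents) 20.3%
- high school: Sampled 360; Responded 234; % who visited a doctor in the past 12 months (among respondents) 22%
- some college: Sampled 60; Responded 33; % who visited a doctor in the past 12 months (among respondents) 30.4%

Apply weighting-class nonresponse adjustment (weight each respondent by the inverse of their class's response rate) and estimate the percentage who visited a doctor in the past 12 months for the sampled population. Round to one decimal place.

22.6%

Response rates by class: no degree 40/100 = 40%, high school 234/360 = 65%, some college 33/60 = 55%.
Inverse-response-rate weighting restores each class to its sampled count, so class totals weight by n_sampled:
  no degree: 100 × 20.3 = 2030
  high school: 360 × 22 = 7920
  some college: 60 × 30.4 = 1824
Adjusted estimate = 11,774 / 520 = 22.6423 → 22.6%.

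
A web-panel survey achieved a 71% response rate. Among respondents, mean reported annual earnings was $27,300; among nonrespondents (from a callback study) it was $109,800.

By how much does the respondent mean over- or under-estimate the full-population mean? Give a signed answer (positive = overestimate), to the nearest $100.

-$23,900

Nonresponse fraction = 1 − 0.71 = 0.29.
Bias = (nonresponse fraction) × (respondent mean − nonrespondent mean)
     = 0.29 × (27,300 − 109,800) = 0.29 × -82,500 = -23,925.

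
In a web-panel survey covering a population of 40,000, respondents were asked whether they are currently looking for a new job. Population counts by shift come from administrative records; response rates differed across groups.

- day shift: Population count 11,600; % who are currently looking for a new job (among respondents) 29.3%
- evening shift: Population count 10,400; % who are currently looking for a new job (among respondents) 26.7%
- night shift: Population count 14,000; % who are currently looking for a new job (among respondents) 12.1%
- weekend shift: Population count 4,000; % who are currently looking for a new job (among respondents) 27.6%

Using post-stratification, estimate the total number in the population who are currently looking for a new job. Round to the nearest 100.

Each cell contributes its population count × the respondent rate:
  day shift: 11,600 × 29.3% = 3398.8
  evening shift: 10,400 × 26.7% = 2776.8
  night shift: 14,000 × 12.1% = 1694
  weekend shift: 4,000 × 27.6% = 1104
Estimated total = 8973.6 → 9,000.

9,000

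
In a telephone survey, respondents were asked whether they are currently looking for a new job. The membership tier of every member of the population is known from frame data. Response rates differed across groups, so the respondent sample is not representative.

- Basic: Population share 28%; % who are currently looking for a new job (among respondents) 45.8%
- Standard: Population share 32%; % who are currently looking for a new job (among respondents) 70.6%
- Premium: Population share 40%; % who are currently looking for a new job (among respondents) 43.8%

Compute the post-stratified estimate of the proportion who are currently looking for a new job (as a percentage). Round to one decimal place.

52.9%

Each cell contributes population-share × respondent value:
  Basic: 0.28 × 45.8 = 12.824
  Standard: 0.32 × 70.6 = 22.592
  Premium: 0.4 × 43.8 = 17.52
Post-stratified estimate = 52.936 → 52.9%.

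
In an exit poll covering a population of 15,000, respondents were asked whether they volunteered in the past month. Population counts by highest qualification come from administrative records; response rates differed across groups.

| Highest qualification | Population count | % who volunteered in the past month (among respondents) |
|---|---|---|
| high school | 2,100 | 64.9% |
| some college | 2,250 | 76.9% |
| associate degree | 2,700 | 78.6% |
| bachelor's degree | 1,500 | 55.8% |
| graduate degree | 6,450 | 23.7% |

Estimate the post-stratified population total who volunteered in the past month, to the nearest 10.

7,580

Apply each group's respondent rate to its population count:
  high school: 2,100 × 64.9% = 1362.9
  some college: 2,250 × 76.9% = 1730.25
  associate degree: 2,700 × 78.6% = 2122.2
  bachelor's degree: 1,500 × 55.8% = 837
  graduate degree: 6,450 × 23.7% = 1528.65
Estimated total = 7581 → 7,580.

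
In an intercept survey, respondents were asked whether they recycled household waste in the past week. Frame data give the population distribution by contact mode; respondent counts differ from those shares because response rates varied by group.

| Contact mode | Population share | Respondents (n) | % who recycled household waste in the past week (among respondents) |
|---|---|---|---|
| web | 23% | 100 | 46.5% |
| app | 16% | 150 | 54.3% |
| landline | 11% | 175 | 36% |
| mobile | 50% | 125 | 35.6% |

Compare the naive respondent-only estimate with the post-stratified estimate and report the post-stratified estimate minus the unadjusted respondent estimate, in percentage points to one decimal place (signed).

-1.7 percentage points

Naive respondent-only estimate (weights = respondent counts):
  (100/550)×46.5 + (150/550)×54.3 + (175/550)×36 + (125/550)×35.6 = 42.8091%
Post-stratified estimate weights by population shares:
  0.23×46.5 + 0.16×54.3 + 0.11×36 + 0.5×35.6 = 41.143%
Difference = 41.143 − 42.8091 = -1.6661 pp.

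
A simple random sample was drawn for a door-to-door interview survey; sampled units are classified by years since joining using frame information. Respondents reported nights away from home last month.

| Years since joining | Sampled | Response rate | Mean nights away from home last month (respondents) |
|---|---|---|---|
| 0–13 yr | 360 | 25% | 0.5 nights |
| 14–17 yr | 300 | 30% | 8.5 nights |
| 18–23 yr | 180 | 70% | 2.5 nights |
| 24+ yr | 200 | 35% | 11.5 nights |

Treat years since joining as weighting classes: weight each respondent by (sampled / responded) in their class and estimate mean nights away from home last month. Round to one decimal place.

5.3

Inverse-response-rate weighting restores each class to its sampled count, so class totals weight by n_sampled:
  0–13 yr: 360 × 0.5 = 180
  14–17 yr: 300 × 8.5 = 2550
  18–23 yr: 180 × 2.5 = 450
  24+ yr: 200 × 11.5 = 2300
Adjusted estimate = 5480 / 1,040 = 5.26923 → 5.3.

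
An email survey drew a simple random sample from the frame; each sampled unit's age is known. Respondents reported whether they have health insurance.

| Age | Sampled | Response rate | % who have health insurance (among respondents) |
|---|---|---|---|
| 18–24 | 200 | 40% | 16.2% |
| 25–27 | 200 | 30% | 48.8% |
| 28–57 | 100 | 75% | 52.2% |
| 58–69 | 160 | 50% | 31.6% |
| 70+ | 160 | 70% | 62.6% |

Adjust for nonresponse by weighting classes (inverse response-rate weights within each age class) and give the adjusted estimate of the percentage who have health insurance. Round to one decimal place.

40.6%

Inverse-response-rate weighting restores each class to its sampled count, so class totals weight by n_sampled:
  18–24: 200 × 16.2 = 3240
  25–27: 200 × 48.8 = 9760
  28–57: 100 × 52.2 = 5220
  58–69: 160 × 31.6 = 5056
  70+: 160 × 62.6 = 10,016
Adjusted estimate = 33,292 / 820 = 40.6 → 40.6%.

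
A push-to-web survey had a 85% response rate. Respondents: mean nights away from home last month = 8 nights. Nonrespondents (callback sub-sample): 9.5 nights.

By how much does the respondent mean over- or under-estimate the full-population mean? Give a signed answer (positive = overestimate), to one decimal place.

Nonresponse fraction = 1 − 0.85 = 0.15.
Bias = (nonresponse fraction) × (respondent mean − nonrespondent mean)
     = 0.15 × (8 − 9.5) = 0.15 × -1.5 = -0.225.

-0.2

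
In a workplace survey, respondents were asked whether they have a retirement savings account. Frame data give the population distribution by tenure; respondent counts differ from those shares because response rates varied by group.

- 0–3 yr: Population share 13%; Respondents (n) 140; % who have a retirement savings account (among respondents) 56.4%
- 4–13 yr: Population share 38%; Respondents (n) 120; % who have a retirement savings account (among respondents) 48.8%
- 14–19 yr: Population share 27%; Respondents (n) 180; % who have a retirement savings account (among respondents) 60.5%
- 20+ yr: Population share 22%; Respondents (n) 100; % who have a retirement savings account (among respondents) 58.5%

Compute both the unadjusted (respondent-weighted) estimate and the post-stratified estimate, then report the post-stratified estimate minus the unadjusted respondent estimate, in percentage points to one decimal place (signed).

Without adjustment, the pooled respondent share is:
  (140/540)×56.4 + (120/540)×48.8 + (180/540)×60.5 + (100/540)×58.5 = 56.4667%
Reweighting by population tenure shares:
  0.13×56.4 + 0.38×48.8 + 0.27×60.5 + 0.22×58.5 = 55.081%
Difference = 55.081 − 56.4667 = -1.3857 pp.

-1.4 percentage points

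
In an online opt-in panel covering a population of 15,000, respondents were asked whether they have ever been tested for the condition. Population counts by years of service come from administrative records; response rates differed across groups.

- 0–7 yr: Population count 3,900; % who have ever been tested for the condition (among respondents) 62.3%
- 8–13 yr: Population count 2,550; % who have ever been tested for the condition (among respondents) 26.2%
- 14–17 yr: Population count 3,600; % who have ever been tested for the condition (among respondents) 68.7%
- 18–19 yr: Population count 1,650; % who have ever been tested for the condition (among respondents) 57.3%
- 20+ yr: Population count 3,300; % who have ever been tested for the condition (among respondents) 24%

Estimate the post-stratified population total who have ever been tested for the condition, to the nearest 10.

7,310

Apply each group's respondent rate to its population count:
  0–7 yr: 3,900 × 62.3% = 2429.7
  8–13 yr: 2,550 × 26.2% = 668.1
  14–17 yr: 3,600 × 68.7% = 2473.2
  18–19 yr: 1,650 × 57.3% = 945.45
  20+ yr: 3,300 × 24% = 792
Estimated total = 7308.45 → 7,310.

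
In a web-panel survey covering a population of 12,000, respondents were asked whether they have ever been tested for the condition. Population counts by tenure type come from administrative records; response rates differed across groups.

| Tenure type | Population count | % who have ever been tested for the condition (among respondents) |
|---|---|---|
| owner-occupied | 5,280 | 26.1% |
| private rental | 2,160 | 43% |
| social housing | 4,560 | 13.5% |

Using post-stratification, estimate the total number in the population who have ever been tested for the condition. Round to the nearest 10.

Apply each group's respondent rate to its population count:
  owner-occupied: 5,280 × 26.1% = 1378.08
  private rental: 2,160 × 43% = 928.8
  social housing: 4,560 × 13.5% = 615.6
Estimated total = 2922.48 → 2,920.

2,920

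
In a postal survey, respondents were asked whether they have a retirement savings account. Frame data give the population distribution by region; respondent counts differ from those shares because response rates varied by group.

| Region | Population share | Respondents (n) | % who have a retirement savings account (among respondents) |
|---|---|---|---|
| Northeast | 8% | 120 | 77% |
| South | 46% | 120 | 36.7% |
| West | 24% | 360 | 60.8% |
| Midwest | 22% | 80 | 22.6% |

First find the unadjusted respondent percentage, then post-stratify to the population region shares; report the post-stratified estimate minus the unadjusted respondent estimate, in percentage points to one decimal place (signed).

Naive respondent-only estimate (weights = respondent counts):
  (120/680)×77 + (120/680)×36.7 + (360/680)×60.8 + (80/680)×22.6 = 54.9118%
Reweighting by population region shares:
  0.08×77 + 0.46×36.7 + 0.24×60.8 + 0.22×22.6 = 42.606%
Difference = 42.606 − 54.9118 = -12.3058 pp.

-12.3 percentage points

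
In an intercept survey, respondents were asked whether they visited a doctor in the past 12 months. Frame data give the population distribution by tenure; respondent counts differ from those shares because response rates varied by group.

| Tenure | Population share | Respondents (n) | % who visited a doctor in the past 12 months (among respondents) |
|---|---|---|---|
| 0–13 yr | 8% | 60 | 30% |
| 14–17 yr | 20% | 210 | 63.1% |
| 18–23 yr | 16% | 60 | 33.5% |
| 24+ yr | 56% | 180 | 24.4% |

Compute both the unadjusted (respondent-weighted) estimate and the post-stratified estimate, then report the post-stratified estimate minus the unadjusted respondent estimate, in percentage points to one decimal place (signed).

-8.0 percentage points

Unadjusted (pooled respondent) estimate weights by respondent counts:
  (60/510)×30 + (210/510)×63.1 + (60/510)×33.5 + (180/510)×24.4 = 42.0647%
Post-stratifying to population shares instead:
  0.08×30 + 0.2×63.1 + 0.16×33.5 + 0.56×24.4 = 34.044%
Difference = 34.044 − 42.0647 = -8.0207 pp.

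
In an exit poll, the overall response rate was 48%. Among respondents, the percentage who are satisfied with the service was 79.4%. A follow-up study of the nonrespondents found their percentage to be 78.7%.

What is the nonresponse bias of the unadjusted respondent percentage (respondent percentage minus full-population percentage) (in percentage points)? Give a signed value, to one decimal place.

Nonresponse fraction = 1 − 0.48 = 0.52.
Bias = (nonresponse fraction) × (respondent percentage − nonrespondent percentage)
     = 0.52 × (79.4 − 78.7) = 0.52 × 0.7 = 0.364.

+0.4 percentage points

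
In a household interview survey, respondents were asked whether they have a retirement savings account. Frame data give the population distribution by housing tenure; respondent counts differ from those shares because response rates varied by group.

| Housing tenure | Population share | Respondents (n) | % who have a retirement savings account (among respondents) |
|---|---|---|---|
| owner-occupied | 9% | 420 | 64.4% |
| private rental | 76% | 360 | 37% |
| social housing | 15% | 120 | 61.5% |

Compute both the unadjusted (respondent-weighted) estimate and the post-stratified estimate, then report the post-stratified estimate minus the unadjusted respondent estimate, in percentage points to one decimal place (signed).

-9.9 percentage points

Unadjusted (pooled respondent) estimate weights by respondent counts:
  (420/900)×64.4 + (360/900)×37 + (120/900)×61.5 = 53.0533%
Reweighting by population housing tenure shares:
  0.09×64.4 + 0.76×37 + 0.15×61.5 = 43.141%
Difference = 43.141 − 53.0533 = -9.9123 pp.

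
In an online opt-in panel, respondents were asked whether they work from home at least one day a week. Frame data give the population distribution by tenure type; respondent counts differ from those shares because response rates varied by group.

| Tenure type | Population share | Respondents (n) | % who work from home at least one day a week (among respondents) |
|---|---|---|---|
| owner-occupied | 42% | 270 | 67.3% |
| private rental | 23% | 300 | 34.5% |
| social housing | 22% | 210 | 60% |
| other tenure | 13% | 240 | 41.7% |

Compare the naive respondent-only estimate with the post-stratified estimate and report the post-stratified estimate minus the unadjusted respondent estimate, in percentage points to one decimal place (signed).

+4.7 percentage points

Unadjusted (pooled respondent) estimate weights by respondent counts:
  (270/1020)×67.3 + (300/1020)×34.5 + (210/1020)×60 + (240/1020)×41.7 = 50.1265%
Post-stratified estimate weights by population shares:
  0.42×67.3 + 0.23×34.5 + 0.22×60 + 0.13×41.7 = 54.822%
Difference = 54.822 − 50.1265 = 4.6955 pp.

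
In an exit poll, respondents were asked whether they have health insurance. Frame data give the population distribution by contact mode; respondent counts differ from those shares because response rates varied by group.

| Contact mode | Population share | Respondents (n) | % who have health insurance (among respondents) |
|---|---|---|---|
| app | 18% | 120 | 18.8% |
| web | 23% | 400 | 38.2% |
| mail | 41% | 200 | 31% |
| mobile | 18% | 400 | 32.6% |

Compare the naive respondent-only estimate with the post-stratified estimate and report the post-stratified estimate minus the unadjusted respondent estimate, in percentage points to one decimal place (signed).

-2.1 percentage points

Naive respondent-only estimate (weights = respondent counts):
  (120/1120)×18.8 + (400/1120)×38.2 + (200/1120)×31 + (400/1120)×32.6 = 32.8357%
Reweighting by population contact mode shares:
  0.18×18.8 + 0.23×38.2 + 0.41×31 + 0.18×32.6 = 30.748%
Difference = 30.748 − 32.8357 = -2.0877 pp.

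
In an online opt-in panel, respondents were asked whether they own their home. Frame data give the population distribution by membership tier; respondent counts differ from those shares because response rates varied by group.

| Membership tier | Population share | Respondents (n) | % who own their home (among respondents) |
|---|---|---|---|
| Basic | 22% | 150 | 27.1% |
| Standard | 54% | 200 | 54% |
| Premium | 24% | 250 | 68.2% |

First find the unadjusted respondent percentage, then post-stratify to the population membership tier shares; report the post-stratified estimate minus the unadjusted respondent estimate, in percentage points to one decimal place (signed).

Without adjustment, the pooled respondent share is:
  (150/600)×27.1 + (200/600)×54 + (250/600)×68.2 = 53.1917%
Post-stratifying to population shares instead:
  0.22×27.1 + 0.54×54 + 0.24×68.2 = 51.49%
Difference = 51.49 − 53.1917 = -1.7017 pp.

-1.7 percentage points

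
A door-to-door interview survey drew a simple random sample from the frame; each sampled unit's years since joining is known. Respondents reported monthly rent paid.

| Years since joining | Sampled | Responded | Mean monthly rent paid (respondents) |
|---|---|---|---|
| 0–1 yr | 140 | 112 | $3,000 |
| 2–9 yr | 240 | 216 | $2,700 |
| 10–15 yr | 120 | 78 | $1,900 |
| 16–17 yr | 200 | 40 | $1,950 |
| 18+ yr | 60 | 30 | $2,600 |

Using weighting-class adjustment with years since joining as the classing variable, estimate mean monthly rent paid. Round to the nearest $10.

$2,420

Response rates by class: 0–1 yr 112/140 = 80%, 2–9 yr 216/240 = 90%, 10–15 yr 78/120 = 65%, 16–17 yr 40/200 = 20%, 18+ yr 30/60 = 50%.
With weight = n_sampled/n_responded per class, the weighted class total is n_sampled:
  0–1 yr: 140 × 3000 = 420,000
  2–9 yr: 240 × 2700 = 648,000
  10–15 yr: 120 × 1900 = 228,000
  16–17 yr: 200 × 1950 = 390,000
  18+ yr: 60 × 2600 = 156,000
Adjusted estimate = 1,842,000 / 760 = 2423.68 → $2,420.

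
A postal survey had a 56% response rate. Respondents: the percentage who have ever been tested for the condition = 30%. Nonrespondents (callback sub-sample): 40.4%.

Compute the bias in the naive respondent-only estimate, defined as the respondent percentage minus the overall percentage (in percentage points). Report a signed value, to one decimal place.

Nonresponse fraction = 1 − 0.56 = 0.44.
Bias = (nonresponse fraction) × (respondent percentage − nonrespondent percentage)
     = 0.44 × (30 − 40.4) = 0.44 × -10.4 = -4.576.

-4.6 percentage points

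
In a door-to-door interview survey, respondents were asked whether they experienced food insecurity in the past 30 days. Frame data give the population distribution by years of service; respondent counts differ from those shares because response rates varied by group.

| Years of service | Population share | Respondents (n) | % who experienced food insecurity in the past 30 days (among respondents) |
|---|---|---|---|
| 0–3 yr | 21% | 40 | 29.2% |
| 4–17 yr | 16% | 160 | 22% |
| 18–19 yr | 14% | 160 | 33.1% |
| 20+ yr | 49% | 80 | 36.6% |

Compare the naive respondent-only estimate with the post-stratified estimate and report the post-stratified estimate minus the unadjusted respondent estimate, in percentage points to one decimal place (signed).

Unadjusted (pooled respondent) estimate weights by respondent counts:
  (40/440)×29.2 + (160/440)×22 + (160/440)×33.1 + (80/440)×36.6 = 29.3455%
Post-stratifying to population shares instead:
  0.21×29.2 + 0.16×22 + 0.14×33.1 + 0.49×36.6 = 32.22%
Difference = 32.22 − 29.3455 = 2.8745 pp.

+2.9 percentage points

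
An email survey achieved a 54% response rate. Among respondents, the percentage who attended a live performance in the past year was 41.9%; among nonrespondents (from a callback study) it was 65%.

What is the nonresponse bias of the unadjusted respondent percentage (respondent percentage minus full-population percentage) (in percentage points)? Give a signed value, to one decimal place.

-10.6 percentage points

Nonresponse fraction = 1 − 0.54 = 0.46.
Bias = (nonresponse fraction) × (respondent percentage − nonrespondent percentage)
     = 0.46 × (41.9 − 65) = 0.46 × -23.1 = -10.626.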